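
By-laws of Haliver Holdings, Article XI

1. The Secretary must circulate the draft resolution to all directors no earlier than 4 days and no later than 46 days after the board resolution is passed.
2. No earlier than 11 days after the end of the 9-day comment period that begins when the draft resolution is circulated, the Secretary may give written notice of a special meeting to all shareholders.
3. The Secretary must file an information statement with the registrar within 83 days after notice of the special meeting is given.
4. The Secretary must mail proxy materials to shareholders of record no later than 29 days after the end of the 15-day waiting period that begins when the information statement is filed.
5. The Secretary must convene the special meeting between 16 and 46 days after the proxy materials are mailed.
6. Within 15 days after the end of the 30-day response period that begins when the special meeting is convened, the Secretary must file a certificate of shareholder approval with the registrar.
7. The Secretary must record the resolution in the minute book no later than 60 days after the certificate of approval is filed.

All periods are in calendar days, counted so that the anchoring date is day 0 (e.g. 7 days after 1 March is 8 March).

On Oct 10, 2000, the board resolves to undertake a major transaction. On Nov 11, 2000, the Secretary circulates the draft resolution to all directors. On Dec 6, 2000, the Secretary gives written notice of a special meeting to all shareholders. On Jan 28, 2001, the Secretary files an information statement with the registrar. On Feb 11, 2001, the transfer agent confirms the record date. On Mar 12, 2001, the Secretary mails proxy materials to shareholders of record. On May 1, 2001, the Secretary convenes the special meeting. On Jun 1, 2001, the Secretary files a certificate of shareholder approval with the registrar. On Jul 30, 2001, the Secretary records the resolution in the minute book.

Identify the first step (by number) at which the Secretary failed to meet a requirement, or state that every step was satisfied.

Step 5

Step 1: the window is 4–46 days after Oct 10, 2000 (when the board resolution is passed), so Oct 14, 2000 through Nov 25, 2000; Nov 11, 2000 falls inside that range.
Step 2: the earliest permitted date is 11 days after Nov 20, 2000 (end of the 9-day comment period, which began when the draft resolution is circulated on Nov 11, 2000), i.e. Dec 1, 2000; done Dec 6, 2000 — permitted.
Step 3: 83 days after Dec 6, 2000 (when notice of the special meeting is given) is Feb 27, 2001; completed Jan 28, 2001, before the deadline.
Step 4: 29 days after Feb 12, 2001 (end of the 15-day waiting period, which began when the information statement is filed on Jan 28, 2001) is Mar 13, 2001; done Mar 12, 2001 — timely.
Step 5: the window is 16–46 days after Mar 12, 2001 (when the proxy materials are mailed), so Mar 28, 2001 through Apr 27, 2001; May 1, 2001 is 4 days past the end of the window.
The procedure was therefore not followed at step 5.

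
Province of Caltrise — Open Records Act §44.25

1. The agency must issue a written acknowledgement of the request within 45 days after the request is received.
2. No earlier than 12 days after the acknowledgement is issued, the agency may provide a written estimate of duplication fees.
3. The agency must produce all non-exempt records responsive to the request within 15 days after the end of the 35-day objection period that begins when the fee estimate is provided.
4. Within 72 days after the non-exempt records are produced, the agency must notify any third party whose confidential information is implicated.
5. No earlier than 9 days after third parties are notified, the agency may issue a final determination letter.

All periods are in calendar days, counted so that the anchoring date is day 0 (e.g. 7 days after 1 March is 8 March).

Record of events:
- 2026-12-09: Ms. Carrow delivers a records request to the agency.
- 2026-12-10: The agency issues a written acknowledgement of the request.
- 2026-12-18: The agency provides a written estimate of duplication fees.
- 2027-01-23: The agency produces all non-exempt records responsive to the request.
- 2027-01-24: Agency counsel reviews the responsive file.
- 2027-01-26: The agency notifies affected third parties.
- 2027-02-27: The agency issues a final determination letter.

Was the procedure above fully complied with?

Step 1: 45 days after 2026-12-09 (when the request is received) is 2027-01-23; done 2026-12-10 — timely.
Step 2: the earliest permitted date is 12 days after 2026-12-10 (when the acknowledgement is issued), i.e. 2026-12-22; 2026-12-18 is 4 days before the earliest permitted date.

No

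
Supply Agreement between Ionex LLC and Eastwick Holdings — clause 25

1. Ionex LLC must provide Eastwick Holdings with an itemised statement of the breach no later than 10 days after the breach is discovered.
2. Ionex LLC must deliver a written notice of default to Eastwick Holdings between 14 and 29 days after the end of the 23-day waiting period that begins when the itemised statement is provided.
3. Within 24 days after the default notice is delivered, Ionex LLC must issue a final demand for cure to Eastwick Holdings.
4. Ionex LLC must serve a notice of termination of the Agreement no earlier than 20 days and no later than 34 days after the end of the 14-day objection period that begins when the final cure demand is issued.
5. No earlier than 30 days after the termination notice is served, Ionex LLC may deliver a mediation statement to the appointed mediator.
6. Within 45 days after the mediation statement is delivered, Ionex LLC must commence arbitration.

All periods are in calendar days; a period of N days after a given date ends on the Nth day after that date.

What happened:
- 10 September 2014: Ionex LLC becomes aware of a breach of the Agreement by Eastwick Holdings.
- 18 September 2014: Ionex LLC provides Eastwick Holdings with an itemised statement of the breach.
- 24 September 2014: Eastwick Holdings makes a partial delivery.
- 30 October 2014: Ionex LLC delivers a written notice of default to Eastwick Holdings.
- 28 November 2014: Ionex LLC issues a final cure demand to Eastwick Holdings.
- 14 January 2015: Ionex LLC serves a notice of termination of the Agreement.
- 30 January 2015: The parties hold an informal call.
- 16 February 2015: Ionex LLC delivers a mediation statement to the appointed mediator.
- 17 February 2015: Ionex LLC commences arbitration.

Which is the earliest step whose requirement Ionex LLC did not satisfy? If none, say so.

Step 3

Step 1: 10 days after 10 September 2014 (when the breach is discovered) is 20 September 2014; completed 18 September 2014, before the deadline.
Step 2: the window is 14–29 days after 11 October 2014 (end of the 23-day waiting period, which began when the itemised statement is provided on 18 September 2014), so 25 October 2014 through 9 November 2014; done 30 October 2014 — within the window.
Step 3: 24 days after 30 October 2014 (when the default notice is delivered) is 23 November 2014; not done until 28 November 2014, 5 days after the deadline.
That is the first point of non-compliance.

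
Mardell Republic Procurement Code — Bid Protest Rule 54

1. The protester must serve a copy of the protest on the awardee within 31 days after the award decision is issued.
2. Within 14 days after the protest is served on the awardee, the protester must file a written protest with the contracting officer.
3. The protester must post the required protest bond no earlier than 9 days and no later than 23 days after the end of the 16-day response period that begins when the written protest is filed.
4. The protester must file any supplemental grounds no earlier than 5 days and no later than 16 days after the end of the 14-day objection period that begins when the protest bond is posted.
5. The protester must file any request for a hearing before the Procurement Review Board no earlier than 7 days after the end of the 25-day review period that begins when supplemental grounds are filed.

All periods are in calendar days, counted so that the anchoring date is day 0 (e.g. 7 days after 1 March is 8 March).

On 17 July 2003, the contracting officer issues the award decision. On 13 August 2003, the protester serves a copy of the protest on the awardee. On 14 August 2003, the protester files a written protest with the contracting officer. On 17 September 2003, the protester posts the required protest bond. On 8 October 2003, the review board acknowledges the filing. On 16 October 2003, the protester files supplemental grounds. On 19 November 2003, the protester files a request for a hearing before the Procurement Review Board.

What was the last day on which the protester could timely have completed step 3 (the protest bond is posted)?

22 September 2003

The written protest is filed on 14 August 2003; the 16-day response period therefore ends 30 August 2003, and step 3 runs from that date. The window is 9–23 days after 30 August 2003; it closes on 22 September 2003.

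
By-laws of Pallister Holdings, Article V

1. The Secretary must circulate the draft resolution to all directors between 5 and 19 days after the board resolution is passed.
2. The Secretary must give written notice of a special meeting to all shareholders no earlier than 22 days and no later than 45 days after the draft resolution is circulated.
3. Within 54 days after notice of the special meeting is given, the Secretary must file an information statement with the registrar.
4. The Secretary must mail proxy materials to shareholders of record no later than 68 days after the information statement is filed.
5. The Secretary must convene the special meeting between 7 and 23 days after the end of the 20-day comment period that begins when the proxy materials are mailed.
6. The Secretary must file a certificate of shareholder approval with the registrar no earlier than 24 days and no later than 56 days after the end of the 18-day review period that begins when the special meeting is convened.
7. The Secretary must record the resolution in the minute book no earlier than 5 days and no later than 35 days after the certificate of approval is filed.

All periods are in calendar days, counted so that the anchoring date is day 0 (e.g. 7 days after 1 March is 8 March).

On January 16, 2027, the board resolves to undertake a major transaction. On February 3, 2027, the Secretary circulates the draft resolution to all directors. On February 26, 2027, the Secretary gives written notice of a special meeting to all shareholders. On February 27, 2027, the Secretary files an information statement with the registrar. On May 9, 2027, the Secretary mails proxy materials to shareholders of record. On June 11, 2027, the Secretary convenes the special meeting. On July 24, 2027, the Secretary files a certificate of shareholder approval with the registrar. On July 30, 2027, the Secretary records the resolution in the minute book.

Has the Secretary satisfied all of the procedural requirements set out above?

Step 1 — 5 and 19 days from January 16, 2027 (when the board resolution is passed) are January 21, 2027 and February 4, 2027 respectively; February 3, 2027 falls inside that range.
Step 2 — 22 and 45 days from February 3, 2027 (when the draft resolution is circulated) are February 25, 2027 and March 20, 2027 respectively; done February 26, 2027, which is between those dates.
Step 3 — counting 54 days from February 26, 2027 (when notice of the special meeting is given) gives a deadline of April 21, 2027; February 27, 2027 is within that limit.
Step 4 — counting 68 days from February 27, 2027 (when the information statement is filed) gives a deadline of May 6, 2027; May 9, 2027 misses that deadline by 3 days.
Later steps need not be reached.

No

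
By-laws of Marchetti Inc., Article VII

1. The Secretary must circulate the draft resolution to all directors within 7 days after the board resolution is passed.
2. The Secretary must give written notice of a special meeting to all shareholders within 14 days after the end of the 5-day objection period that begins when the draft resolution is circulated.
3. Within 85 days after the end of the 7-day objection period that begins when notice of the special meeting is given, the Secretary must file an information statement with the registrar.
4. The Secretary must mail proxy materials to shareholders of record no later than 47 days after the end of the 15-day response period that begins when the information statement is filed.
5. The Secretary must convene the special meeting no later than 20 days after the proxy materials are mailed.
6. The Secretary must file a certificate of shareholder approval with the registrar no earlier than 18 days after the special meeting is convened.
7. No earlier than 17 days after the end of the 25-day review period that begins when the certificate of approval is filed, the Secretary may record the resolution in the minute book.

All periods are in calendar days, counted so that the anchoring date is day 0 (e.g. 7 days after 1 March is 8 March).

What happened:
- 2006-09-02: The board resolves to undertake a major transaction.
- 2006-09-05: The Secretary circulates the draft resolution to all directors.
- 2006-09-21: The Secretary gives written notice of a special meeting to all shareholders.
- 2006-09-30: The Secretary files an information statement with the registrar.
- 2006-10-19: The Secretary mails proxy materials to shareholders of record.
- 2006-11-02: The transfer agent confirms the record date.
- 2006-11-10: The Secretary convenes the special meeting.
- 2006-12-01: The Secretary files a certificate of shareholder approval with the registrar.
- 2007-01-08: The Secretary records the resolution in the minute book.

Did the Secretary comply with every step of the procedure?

No

Step 1: 7 days after 2006-09-02 (when the board resolution is passed) is 2006-09-09; completed 2006-09-05, before the deadline.
Step 2: 14 days after 2006-09-10 (end of the 5-day objection period, which began when the draft resolution is circulated on 2006-09-05) is 2006-09-24; completed 2006-09-21, before the deadline.
Step 3: 85 days after 2006-09-28 (end of the 7-day objection period, which began when notice of the special meeting is given on 2006-09-21) is 2006-12-22; done 2006-09-30 — timely.
Step 4: 47 days after 2006-10-15 (end of the 15-day response period, which began when the information statement is filed on 2006-09-30) is 2006-12-01; 2006-10-19 is within that limit.
Step 5: 20 days after 2006-10-19 (when the proxy materials are mailed) is 2006-11-08; 2006-11-10 misses that deadline by 2 days.
That is the first point of non-compliance.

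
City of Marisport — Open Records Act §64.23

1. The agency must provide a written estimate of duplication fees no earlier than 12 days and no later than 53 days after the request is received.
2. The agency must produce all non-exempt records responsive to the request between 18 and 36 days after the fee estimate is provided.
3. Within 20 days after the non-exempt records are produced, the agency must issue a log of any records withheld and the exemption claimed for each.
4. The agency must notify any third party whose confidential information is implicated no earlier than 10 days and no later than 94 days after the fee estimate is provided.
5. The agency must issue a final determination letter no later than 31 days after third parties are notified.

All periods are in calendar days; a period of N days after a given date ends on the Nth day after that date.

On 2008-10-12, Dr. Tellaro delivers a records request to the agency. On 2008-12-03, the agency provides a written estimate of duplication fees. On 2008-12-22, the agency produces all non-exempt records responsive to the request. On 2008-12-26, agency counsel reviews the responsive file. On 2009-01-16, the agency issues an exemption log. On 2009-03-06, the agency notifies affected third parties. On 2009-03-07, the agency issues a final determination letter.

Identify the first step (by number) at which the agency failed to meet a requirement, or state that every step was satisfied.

Step 3

Step 1 — 12 and 53 days from 2008-10-12 (when the request is received) are 2008-10-24 and 2008-12-04 respectively; done 2008-12-03 — within the window.
Step 2 — 18 and 36 days from 2008-12-03 (when the fee estimate is provided) are 2008-12-21 and 2009-01-08 respectively; done 2008-12-22 — within the window.
Step 3 — counting 20 days from 2008-12-22 (when the non-exempt records are produced) gives a deadline of 2009-01-11; done 2009-01-16 — 5 days late.
The procedure was therefore not followed at step 3.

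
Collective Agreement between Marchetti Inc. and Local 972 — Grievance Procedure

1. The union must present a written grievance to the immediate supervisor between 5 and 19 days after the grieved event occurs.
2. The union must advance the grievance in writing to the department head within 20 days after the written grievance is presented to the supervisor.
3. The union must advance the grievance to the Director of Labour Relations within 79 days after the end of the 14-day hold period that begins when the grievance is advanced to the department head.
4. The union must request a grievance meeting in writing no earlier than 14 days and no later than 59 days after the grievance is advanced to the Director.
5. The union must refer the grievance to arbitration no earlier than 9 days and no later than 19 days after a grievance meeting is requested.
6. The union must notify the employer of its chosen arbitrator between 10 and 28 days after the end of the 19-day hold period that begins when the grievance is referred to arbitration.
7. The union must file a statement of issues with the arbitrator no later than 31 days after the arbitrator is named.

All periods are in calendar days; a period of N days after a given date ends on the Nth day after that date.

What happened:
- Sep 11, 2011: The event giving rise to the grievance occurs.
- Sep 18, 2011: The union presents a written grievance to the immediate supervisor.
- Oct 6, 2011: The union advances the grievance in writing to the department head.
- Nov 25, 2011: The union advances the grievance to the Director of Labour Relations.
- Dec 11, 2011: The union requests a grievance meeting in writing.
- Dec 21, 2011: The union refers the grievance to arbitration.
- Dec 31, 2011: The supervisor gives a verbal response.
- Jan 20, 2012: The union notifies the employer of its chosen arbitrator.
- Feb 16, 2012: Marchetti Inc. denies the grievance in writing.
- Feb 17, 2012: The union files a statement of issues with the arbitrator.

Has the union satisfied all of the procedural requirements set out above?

Yes

Step 1 — 5 and 19 days from Sep 11, 2011 (when the grieved event occurs) are Sep 16, 2011 and Sep 30, 2011 respectively; Sep 18, 2011 falls inside that range.
Step 2 — counting 20 days from Sep 18, 2011 (when the written grievance is presented to the supervisor) gives a deadline of Oct 8, 2011; completed Oct 6, 2011, before the deadline.
Step 3 — counting 79 days from Oct 20, 2011 (end of the 14-day hold period, which began when the grievance is advanced to the department head on Oct 6, 2011) gives a deadline of Jan 7, 2012; done Nov 25, 2011 — timely.
Step 4 — 14 and 59 days from Nov 25, 2011 (when the grievance is advanced to the Director) are Dec 9, 2011 and Jan 23, 2012 respectively; Dec 11, 2011 falls inside that range.
Step 5 — 9 and 19 days from Dec 11, 2011 (when a grievance meeting is requested) are Dec 20, 2011 and Dec 30, 2011 respectively; done Dec 21, 2011 — within the window.
Step 6 — 10 and 28 days from Jan 9, 2012 (end of the 19-day hold period, which began when the grievance is referred to arbitration on Dec 21, 2011) are Jan 19, 2012 and Feb 6, 2012 respectively; done Jan 20, 2012, which is between those dates.
Step 7 — counting 31 days from Jan 20, 2012 (when the arbitrator is named) gives a deadline of Feb 20, 2012; done Feb 17, 2012 — timely.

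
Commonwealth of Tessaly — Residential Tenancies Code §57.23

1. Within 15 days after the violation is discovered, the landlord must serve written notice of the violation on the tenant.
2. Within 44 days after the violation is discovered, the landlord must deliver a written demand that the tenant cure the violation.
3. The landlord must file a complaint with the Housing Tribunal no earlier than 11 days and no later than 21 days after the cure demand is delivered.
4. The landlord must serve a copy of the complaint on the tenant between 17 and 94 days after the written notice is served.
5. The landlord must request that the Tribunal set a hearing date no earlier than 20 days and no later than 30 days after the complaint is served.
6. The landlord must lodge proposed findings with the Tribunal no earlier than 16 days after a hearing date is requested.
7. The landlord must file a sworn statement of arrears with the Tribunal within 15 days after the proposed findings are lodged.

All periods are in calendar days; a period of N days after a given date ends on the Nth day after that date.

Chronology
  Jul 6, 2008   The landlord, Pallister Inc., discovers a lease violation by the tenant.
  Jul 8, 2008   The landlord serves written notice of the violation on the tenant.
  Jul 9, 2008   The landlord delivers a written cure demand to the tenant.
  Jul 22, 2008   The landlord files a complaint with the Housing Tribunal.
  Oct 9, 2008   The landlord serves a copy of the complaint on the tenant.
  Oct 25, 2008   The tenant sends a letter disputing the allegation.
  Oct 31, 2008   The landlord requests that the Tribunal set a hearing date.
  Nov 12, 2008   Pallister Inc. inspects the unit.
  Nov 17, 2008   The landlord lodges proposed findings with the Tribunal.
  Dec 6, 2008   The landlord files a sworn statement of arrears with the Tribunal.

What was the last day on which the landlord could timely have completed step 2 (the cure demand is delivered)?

Aug 19, 2008

Step 2 runs from Jul 6, 2008, when the violation is discovered. 44 days after Jul 6, 2008 is Aug 19, 2008.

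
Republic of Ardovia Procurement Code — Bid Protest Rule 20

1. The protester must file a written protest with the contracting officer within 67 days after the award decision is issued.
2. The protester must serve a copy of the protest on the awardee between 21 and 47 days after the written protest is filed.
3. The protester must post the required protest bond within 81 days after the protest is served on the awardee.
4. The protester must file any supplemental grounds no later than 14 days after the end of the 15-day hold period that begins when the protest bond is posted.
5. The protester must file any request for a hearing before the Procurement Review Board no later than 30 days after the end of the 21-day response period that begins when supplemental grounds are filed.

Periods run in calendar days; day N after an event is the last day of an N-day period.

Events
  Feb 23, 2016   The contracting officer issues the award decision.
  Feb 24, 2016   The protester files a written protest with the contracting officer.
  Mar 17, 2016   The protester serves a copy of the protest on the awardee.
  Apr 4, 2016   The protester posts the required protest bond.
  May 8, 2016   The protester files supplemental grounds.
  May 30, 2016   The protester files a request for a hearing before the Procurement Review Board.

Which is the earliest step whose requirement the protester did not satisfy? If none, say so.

Step 4

(1) due by Feb 23, 2016 + 67 days = Apr 30, 2016; Feb 24, 2016 is within that limit.
(2) the permitted window runs from Feb 24, 2016 + 21 = Mar 16, 2016 to Feb 24, 2016 + 47 = Apr 11, 2016; done Mar 17, 2016 — within the window.
(3) due by Mar 17, 2016 + 81 days = Jun 6, 2016; done Apr 4, 2016 — timely.
(4) due by Apr 19, 2016 + 14 days = May 3, 2016; May 8, 2016 misses that deadline by 5 days.
Later steps need not be reached.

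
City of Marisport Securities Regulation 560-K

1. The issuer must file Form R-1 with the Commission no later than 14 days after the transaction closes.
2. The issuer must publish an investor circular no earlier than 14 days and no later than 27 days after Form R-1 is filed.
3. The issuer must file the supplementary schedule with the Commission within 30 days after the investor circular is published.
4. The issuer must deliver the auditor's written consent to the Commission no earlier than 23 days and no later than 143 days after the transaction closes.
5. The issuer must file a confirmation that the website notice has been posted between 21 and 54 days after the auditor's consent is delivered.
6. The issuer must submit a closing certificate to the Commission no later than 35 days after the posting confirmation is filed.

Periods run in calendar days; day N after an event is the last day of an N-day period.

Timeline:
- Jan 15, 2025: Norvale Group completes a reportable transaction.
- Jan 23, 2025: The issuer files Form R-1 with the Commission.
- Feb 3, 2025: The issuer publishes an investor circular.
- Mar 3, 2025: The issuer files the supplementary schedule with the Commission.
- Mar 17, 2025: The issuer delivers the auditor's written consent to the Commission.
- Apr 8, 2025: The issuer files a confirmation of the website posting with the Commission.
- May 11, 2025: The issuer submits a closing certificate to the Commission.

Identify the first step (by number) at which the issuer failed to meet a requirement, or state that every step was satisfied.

(1) due by Jan 15, 2025 + 14 days = Jan 29, 2025; done Jan 23, 2025 — timely.
(2) the permitted window runs from Jan 23, 2025 + 14 = Feb 6, 2025 to Jan 23, 2025 + 27 = Feb 19, 2025; done Feb 3, 2025 — 3 days before the window opened.

Step 2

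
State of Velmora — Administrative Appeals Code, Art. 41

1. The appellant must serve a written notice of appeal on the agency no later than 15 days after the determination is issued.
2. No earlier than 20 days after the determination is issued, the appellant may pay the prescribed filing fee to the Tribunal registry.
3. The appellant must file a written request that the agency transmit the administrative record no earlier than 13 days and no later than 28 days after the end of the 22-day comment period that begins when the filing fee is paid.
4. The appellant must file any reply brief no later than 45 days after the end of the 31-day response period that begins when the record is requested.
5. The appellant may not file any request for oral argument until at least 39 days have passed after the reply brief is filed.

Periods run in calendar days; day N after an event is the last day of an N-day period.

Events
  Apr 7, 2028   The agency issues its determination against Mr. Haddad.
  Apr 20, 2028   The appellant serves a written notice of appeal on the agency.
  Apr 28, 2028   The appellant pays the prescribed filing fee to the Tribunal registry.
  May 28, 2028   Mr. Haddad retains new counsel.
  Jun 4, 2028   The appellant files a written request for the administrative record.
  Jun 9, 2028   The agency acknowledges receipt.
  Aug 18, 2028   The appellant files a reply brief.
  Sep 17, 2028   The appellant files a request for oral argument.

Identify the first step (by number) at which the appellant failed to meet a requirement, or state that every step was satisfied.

Step 5

Step 1 — counting 15 days from Apr 7, 2028 (when the determination is issued) gives a deadline of Apr 22, 2028; completed Apr 20, 2028, before the deadline.
Step 2 — must wait 20 days from Apr 7, 2028 (when the determination is issued), so not before Apr 27, 2028; done Apr 28, 2028, after the minimum wait.
Step 3 — 13 and 28 days from May 20, 2028 (end of the 22-day comment period, which began when the filing fee is paid on Apr 28, 2028) are Jun 2, 2028 and Jun 17, 2028 respectively; done Jun 4, 2028, which is between those dates.
Step 4 — counting 45 days from Jul 5, 2028 (end of the 31-day response period, which began when the record is requested on Jun 4, 2028) gives a deadline of Aug 19, 2028; Aug 18, 2028 is within that limit.
Step 5 — must wait 39 days from Aug 18, 2028 (when the reply brief is filed), so not before Sep 26, 2028; done Sep 17, 2028 — 9 days too early.
That is the first point of non-compliance.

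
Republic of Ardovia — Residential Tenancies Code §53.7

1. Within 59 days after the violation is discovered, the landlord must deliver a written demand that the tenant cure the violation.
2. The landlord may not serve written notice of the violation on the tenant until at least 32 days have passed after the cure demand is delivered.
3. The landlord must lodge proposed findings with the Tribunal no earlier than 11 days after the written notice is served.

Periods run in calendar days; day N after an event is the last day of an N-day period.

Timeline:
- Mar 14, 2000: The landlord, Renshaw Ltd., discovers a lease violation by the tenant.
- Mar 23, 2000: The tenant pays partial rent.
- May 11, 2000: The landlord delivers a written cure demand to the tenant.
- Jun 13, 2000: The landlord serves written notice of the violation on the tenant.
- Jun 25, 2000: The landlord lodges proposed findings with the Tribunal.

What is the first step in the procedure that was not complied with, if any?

Step 1: 59 days after Mar 14, 2000 (when the violation is discovered) is May 12, 2000; done May 11, 2000 — timely.
Step 2: the earliest permitted date is 32 days after May 11, 2000 (when the cure demand is delivered), i.e. Jun 12, 2000; Jun 13, 2000 is on or after that date.
Step 3: the earliest permitted date is 11 days after Jun 13, 2000 (when the written notice is served), i.e. Jun 24, 2000; Jun 25, 2000 is on or after that date.

None — every step was satisfied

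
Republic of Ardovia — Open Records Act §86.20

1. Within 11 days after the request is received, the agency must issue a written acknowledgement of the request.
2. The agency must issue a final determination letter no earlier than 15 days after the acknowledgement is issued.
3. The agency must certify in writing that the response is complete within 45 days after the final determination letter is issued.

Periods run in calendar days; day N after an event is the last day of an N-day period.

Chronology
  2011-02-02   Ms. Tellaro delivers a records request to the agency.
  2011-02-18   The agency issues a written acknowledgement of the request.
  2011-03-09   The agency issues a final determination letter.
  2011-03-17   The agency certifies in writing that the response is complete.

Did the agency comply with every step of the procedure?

(1) due by 2011-02-02 + 11 days = 2011-02-13; not done until 2011-02-18, 5 days after the deadline.

No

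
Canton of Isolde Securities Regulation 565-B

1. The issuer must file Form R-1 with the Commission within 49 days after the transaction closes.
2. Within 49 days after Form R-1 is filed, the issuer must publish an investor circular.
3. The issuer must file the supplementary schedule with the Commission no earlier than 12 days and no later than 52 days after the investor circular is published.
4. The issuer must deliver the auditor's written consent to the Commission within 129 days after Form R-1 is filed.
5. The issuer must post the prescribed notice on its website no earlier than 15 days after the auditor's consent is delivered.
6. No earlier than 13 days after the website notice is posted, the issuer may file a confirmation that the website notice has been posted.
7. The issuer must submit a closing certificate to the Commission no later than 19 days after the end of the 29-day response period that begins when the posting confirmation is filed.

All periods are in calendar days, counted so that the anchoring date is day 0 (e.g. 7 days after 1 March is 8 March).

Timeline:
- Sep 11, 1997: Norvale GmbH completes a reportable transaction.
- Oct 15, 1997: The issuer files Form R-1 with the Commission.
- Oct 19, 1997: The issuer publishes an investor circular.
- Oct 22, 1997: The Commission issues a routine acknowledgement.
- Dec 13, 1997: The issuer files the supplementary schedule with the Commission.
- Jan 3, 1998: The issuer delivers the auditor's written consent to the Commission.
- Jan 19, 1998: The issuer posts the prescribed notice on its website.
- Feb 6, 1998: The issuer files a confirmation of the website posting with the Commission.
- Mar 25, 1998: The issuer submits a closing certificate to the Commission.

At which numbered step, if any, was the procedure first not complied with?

Step 1 — counting 49 days from Sep 11, 1997 (when the transaction closes) gives a deadline of Oct 30, 1997; done Oct 15, 1997 — timely.
Step 2 — counting 49 days from Oct 15, 1997 (when Form R-1 is filed) gives a deadline of Dec 3, 1997; completed Oct 19, 1997, before the deadline.
Step 3 — 12 and 52 days from Oct 19, 1997 (when the investor circular is published) are Oct 31, 1997 and Dec 10, 1997 respectively; done Dec 13, 1997 — 3 days after the window closed.
The procedure was therefore not followed at step 3.

Step 3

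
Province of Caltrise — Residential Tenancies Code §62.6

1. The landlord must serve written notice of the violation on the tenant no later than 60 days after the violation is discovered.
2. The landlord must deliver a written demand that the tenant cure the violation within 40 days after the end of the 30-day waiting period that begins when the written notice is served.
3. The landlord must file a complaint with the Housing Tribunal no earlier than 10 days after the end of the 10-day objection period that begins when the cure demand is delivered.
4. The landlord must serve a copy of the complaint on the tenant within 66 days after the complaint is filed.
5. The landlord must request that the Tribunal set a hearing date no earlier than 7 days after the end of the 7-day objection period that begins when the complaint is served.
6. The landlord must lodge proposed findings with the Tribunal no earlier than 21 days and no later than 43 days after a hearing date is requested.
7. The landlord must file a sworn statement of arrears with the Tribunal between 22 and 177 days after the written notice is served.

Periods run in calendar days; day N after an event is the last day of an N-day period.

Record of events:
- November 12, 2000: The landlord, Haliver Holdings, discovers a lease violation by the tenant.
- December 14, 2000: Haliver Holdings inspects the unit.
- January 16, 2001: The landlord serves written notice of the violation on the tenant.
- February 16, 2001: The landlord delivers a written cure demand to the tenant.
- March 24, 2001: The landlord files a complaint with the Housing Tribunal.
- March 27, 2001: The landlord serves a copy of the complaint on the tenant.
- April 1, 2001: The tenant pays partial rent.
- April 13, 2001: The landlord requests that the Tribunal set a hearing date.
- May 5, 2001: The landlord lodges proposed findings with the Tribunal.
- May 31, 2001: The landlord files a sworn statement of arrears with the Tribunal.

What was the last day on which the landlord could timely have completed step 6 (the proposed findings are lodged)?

Step 6 runs from April 13, 2001, when a hearing date is requested. The window is 21–43 days after April 13, 2001; it closes on May 26, 2001.

May 26, 2001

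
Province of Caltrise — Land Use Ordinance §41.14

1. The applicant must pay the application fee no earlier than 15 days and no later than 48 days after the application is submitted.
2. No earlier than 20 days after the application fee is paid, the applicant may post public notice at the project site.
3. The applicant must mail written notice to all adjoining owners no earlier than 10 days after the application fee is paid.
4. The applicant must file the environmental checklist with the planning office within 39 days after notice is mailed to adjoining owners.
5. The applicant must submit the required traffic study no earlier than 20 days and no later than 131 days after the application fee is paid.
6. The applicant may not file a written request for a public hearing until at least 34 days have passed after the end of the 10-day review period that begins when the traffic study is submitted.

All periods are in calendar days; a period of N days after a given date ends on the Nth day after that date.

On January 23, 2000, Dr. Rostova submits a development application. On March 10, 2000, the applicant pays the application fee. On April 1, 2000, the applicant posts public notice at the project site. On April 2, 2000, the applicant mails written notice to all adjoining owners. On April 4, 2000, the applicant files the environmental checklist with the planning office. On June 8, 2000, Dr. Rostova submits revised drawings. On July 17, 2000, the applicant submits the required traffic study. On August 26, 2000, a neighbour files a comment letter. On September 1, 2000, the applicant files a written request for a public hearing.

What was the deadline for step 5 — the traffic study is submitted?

July 19, 2000

Step 5 runs from March 10, 2000, when the application fee is paid. The window is 20–131 days after March 10, 2000; it closes on July 19, 2000.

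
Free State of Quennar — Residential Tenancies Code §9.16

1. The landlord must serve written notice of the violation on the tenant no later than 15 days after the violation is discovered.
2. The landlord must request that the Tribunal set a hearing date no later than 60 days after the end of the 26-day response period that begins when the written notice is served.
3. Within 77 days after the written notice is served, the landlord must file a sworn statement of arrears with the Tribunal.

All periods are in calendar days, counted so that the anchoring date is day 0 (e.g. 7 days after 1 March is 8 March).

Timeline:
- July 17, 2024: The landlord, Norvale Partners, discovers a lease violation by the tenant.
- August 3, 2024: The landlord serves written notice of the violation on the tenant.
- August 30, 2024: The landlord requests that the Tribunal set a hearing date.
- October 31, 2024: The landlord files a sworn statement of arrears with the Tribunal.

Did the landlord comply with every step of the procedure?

No

Step 1 — counting 15 days from July 17, 2024 (when the violation is discovered) gives a deadline of August 1, 2024; August 3, 2024 misses that deadline by 2 days.
That is the first point of non-compliance.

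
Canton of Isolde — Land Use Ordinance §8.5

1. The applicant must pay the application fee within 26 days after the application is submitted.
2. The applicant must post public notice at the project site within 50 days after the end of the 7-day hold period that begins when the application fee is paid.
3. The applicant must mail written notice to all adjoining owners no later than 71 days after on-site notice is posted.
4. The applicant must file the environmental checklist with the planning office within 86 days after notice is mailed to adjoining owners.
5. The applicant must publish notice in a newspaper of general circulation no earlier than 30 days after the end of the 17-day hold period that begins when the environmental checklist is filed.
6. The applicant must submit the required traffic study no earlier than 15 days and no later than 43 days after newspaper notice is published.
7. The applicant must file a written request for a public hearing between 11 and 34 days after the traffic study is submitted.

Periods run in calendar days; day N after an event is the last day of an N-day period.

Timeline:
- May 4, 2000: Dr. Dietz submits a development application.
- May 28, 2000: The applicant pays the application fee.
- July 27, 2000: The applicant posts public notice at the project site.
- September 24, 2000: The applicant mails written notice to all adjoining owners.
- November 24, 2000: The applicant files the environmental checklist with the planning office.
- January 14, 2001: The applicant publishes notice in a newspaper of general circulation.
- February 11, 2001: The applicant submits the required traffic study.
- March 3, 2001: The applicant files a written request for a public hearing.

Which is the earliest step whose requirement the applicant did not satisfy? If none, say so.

Step 2

(1) due by May 4, 2000 + 26 days = May 30, 2000; completed May 28, 2000, before the deadline.
(2) due by June 4, 2000 + 50 days = July 24, 2000; done July 27, 2000 — 3 days late.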